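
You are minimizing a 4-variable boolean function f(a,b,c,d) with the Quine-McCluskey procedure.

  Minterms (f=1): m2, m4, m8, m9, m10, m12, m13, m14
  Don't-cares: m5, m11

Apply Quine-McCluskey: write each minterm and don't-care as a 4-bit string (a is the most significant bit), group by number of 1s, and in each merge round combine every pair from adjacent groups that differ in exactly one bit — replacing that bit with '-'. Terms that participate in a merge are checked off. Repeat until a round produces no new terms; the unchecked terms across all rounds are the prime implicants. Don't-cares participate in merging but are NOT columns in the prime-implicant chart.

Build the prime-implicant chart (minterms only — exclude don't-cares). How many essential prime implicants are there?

3

Round 0: 0010✓ 0100✓ 0101✓ 1000✓ 1001✓ 1010✓ 1011✓ 1100✓ 1101✓ 1110✓
Round 1: -010 -100✓ -101✓ 010-✓ 1-00✓ 1-01✓ 1-10✓ 10-0✓ 10-1✓ 100-✓ 101-✓ 11-0✓ 110-✓
Round 2: -10- 1--0 1-0- 10--
PIs = {-010, -10-, 1--0, 1-0-, 10--}
Coverage chart:
  m2: -010 ←essential
  m4: -10- ←essential
  m8: 1--0,1-0-,10--
  m9: 1-0-,10--
  m10: -010,1--0,10--
  m12: -10-,1--0,1-0-
  m13: -10-,1-0-
  m14: 1--0 ←essential
Essential: -010, -10-, 1--0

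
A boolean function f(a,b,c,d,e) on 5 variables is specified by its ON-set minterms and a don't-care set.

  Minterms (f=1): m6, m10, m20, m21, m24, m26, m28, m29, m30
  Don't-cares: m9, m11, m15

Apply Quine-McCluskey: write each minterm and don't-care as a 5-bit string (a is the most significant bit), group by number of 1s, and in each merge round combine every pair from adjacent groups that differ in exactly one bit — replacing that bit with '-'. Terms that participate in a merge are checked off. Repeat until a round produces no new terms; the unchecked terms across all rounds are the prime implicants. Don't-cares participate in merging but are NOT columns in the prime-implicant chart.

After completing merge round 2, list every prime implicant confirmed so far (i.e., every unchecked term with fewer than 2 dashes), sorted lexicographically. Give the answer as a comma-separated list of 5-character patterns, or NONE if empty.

-1010, 00110, 01-11, 010-1, 0101-

[col 0] 00110, 01001*, 01010*, 01011*, 01111*, 10100*, 10101*, 11000*, 11010*, 11100*, 11101*, 11110*
[col 1] -1010, 01-11, 010-1, 0101-, 1-100*, 1-101*, 1010-*, 11-00*, 11-10*, 110-0*, 111-0*, 1110-*
[col 2] 1-10-, 11--0
Prime implicants: -1010, 00110, 01-11, 010-1, 0101-, 1-10-, 11--0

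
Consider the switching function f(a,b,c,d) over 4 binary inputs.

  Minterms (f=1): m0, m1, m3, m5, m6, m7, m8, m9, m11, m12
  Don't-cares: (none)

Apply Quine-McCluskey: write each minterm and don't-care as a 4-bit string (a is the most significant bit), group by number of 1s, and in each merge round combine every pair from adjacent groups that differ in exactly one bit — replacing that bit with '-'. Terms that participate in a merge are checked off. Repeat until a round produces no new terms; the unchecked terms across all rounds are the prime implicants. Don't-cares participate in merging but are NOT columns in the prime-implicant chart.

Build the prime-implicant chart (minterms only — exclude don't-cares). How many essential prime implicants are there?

5

[col 0] 0000*, 0001*, 0011*, 0101*, 0110*, 0111*, 1000*, 1001*, 1011*, 1100*
[col 1] -000*, -001*, -011*, 0-01*, 0-11*, 00-1*, 000-*, 01-1*, 011-, 1-00, 10-1*, 100-*
[col 2] -0-1, -00-, 0--1
Prime implicants: -0-1, -00-, 0--1, 011-, 1-00
PI chart (minterm → PIs covering it):
  0 | -00-  (sole → essential)
  1 | -0-1,-00-,0--1
  3 | -0-1,0--1
  5 | 0--1  (sole → essential)
  6 | 011-  (sole → essential)
  7 | 0--1,011-
  8 | -00-,1-00
  9 | -0-1,-00-
  11 | -0-1  (sole → essential)
  12 | 1-00  (sole → essential)
Essential prime implicants: -0-1, -00-, 0--1, 011-, 1-00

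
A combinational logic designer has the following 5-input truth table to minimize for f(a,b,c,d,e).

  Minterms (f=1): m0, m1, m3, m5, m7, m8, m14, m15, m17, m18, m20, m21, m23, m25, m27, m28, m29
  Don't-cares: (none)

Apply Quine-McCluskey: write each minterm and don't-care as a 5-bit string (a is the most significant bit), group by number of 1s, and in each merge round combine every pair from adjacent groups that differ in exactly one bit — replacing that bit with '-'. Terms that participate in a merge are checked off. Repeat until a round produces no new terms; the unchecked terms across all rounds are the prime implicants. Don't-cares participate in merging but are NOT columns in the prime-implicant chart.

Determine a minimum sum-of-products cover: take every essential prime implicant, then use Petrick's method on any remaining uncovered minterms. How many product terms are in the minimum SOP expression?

8

size-2^0 implicants → 00000(✓)  00001(✓)  00011(✓)  00101(✓)  00111(✓)  01000(✓)  01110(✓)  01111(✓)  10001(✓)  10010  10100(✓)  10101(✓)  10111(✓)  11001(✓)  11011(✓)  11100(✓)  11101(✓)
size-2^1 implicants → -0001(✓)  -0101(✓)  -0111(✓)  0-000  0-111  00-01(✓)  00-11(✓)  000-1(✓)  0000-  001-1(✓)  0111-  1-001(✓)  1-100(✓)  1-101(✓)  10-01(✓)  101-1(✓)  1010-(✓)  11-01(✓)  110-1  1110-(✓)
size-2^2 implicants → -0-01  -01-1  00--1  1--01  1-10-
Unchecked terms (primes): -0-01, -01-1, 0-000, 0-111, 00--1, 0000-, 0111-, 1--01, 1-10-, 10010, 110-1
Minterm coverage:
  m0 ⊆ 0-000,0000-
  m1 ⊆ -0-01,00--1,0000-
  m3 ⊆ 00--1 [E]
  m5 ⊆ -0-01,-01-1,00--1
  m7 ⊆ -01-1,0-111,00--1
  m8 ⊆ 0-000 [E]
  m14 ⊆ 0111- [E]
  m15 ⊆ 0-111,0111-
  m17 ⊆ -0-01,1--01
  m18 ⊆ 10010 [E]
  m20 ⊆ 1-10- [E]
  m21 ⊆ -0-01,-01-1,1--01,1-10-
  m23 ⊆ -01-1 [E]
  m25 ⊆ 1--01,110-1
  m27 ⊆ 110-1 [E]
  m28 ⊆ 1-10- [E]
  m29 ⊆ 1--01,1-10-
E = {-01-1, 0-000, 00--1, 0111-, 1-10-, 10010, 110-1}
Petrick residual → -0-01
Cover = b'd'e + b'ce + a'c'd'e' + a'b'e + a'bcd + acd' + ab'c'de' + abc'e  |cover|=8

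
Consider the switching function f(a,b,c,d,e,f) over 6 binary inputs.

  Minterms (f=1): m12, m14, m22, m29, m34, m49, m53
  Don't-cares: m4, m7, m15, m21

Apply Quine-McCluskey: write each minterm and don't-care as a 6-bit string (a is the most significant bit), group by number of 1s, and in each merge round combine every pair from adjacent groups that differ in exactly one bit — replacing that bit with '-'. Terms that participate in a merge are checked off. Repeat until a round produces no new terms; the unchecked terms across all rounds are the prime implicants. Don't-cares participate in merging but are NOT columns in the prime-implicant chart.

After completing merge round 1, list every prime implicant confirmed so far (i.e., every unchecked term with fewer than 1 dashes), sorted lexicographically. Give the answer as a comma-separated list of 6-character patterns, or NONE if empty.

size-2^0 implicants → 000100(✓)  000111(✓)  001100(✓)  001110(✓)  001111(✓)  010101(✓)  010110  011101(✓)  100010  110001(✓)  110101(✓)
size-2^1 implicants → -10101  00-100  00-111  0011-0  00111-  01-101  110-01
Unchecked terms (primes): -10101, 00-100, 00-111, 0011-0, 00111-, 01-101, 010110, 100010, 110-01

010110, 100010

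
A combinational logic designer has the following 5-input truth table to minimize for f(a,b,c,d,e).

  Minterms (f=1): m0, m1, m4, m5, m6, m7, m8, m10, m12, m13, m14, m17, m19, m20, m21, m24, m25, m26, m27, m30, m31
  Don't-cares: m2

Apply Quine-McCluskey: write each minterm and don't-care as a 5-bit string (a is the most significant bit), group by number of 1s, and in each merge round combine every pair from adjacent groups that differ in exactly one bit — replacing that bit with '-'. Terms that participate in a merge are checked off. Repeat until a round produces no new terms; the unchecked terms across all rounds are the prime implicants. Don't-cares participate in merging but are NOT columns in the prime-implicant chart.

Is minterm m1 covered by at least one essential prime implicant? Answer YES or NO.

size-2^0 implicants → 00000(✓)  00001(✓)  00010(✓)  00100(✓)  00101(✓)  00110(✓)  00111(✓)  01000(✓)  01010(✓)  01100(✓)  01101(✓)  01110(✓)  10001(✓)  10011(✓)  10100(✓)  10101(✓)  11000(✓)  11001(✓)  11010(✓)  11011(✓)  11110(✓)  11111(✓)
size-2^1 implicants → -0001(✓)  -0100(✓)  -0101(✓)  -1000(✓)  -1010(✓)  -1110(✓)  0-000(✓)  0-010(✓)  0-100(✓)  0-101(✓)  0-110(✓)  00-00(✓)  00-01(✓)  00-10(✓)  000-0(✓)  0000-(✓)  001-0(✓)  001-1(✓)  0010-(✓)  0011-(✓)  01-00(✓)  01-10(✓)  010-0(✓)  011-0(✓)  0110-(✓)  1-001(✓)  1-011(✓)  10-01(✓)  100-1(✓)  1010-(✓)  11-10(✓)  11-11(✓)  110-0(✓)  110-1(✓)  1100-(✓)  1101-(✓)  1111-(✓)
size-2^2 implicants → -0-01  -010-  -1-10  -10-0  0--00(✓)  0--10(✓)  0-0-0(✓)  0-1-0(✓)  0-10-  00--0(✓)  00-0-  001--  01--0(✓)  1-0-1  11-1-  110--
size-2^3 implicants → 0---0
Unchecked terms (primes): -0-01, -010-, -1-10, -10-0, 0---0, 0-10-, 00-0-, 001--, 1-0-1, 11-1-, 110--
Minterm coverage:
  m0 ⊆ 0---0,00-0-
  m1 ⊆ -0-01,00-0-
  m4 ⊆ -010-,0---0,0-10-,00-0-,001--
  m5 ⊆ -0-01,-010-,0-10-,00-0-,001--
  m6 ⊆ 0---0,001--
  m7 ⊆ 001-- [E]
  m8 ⊆ -10-0,0---0
  m10 ⊆ -1-10,-10-0,0---0
  m12 ⊆ 0---0,0-10-
  m13 ⊆ 0-10- [E]
  m14 ⊆ -1-10,0---0
  m17 ⊆ -0-01,1-0-1
  m19 ⊆ 1-0-1 [E]
  m20 ⊆ -010- [E]
  m21 ⊆ -0-01,-010-
  m24 ⊆ -10-0,110--
  m25 ⊆ 1-0-1,110--
  m26 ⊆ -1-10,-10-0,11-1-,110--
  m27 ⊆ 1-0-1,11-1-,110--
  m30 ⊆ -1-10,11-1-
  m31 ⊆ 11-1- [E]
E = {-010-, 0-10-, 001--, 1-0-1, 11-1-}

NO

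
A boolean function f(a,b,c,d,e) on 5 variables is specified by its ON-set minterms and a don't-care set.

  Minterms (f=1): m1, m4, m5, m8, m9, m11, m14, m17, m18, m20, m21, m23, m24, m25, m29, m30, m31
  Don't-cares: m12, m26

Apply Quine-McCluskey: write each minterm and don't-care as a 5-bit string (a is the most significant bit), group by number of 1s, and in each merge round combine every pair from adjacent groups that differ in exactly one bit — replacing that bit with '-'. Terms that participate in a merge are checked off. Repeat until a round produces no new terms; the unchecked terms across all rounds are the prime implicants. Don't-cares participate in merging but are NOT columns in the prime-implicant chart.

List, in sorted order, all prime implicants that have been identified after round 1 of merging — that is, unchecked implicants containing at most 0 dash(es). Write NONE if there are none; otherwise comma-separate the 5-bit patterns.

[col 0] 00001*, 00100*, 00101*, 01000*, 01001*, 01011*, 01100*, 01110*, 10001*, 10010*, 10100*, 10101*, 10111*, 11000*, 11001*, 11010*, 11101*, 11110*, 11111*
[col 1] -0001*, -0100*, -0101*, -1000*, -1001*, -1110, 0-001*, 0-100, 00-01*, 0010-*, 01-00, 010-1, 0100-*, 011-0, 1-001*, 1-010, 1-101*, 1-111*, 10-01*, 101-1*, 1010-*, 11-01*, 11-10, 110-0, 1100-*, 111-1*, 1111-
[col 2] --001, -0-01, -010-, -100-, 1--01, 1-1-1
Prime implicants: --001, -0-01, -010-, -100-, -1110, 0-100, 01-00, 010-1, 011-0, 1--01, 1-010, 1-1-1, 11-10, 110-0, 1111-

NONE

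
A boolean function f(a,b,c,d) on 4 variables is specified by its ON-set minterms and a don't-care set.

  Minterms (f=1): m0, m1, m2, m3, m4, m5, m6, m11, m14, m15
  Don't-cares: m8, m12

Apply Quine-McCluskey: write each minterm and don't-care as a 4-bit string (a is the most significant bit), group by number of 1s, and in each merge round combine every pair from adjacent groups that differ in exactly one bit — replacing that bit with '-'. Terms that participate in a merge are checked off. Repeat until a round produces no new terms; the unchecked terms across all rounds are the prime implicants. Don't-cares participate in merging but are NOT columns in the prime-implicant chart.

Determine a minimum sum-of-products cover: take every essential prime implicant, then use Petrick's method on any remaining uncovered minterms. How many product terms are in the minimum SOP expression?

4

[col 0] 0000*, 0001*, 0010*, 0011*, 0100*, 0101*, 0110*, 1000*, 1011*, 1100*, 1110*, 1111*
[col 1] -000*, -011, -100*, -110*, 0-00*, 0-01*, 0-10*, 00-0*, 00-1*, 000-*, 001-*, 01-0*, 010-*, 1-00*, 1-11, 11-0*, 111-
[col 2] --00, -1-0, 0--0, 0-0-, 00--
Prime implicants: --00, -011, -1-0, 0--0, 0-0-, 00--, 1-11, 111-
PI chart (minterm → PIs covering it):
  0 | --00,0--0,0-0-,00--
  1 | 0-0-,00--
  2 | 0--0,00--
  3 | -011,00--
  4 | --00,-1-0,0--0,0-0-
  5 | 0-0-  (sole → essential)
  6 | -1-0,0--0
  11 | -011,1-11
  14 | -1-0,111-
  15 | 1-11,111-
Essential prime implicants: 0-0-
Petrick residual → -011, 0--0, 111-
Minimum SOP uses 4 PIs: b'cd + a'd' + a'c' + abc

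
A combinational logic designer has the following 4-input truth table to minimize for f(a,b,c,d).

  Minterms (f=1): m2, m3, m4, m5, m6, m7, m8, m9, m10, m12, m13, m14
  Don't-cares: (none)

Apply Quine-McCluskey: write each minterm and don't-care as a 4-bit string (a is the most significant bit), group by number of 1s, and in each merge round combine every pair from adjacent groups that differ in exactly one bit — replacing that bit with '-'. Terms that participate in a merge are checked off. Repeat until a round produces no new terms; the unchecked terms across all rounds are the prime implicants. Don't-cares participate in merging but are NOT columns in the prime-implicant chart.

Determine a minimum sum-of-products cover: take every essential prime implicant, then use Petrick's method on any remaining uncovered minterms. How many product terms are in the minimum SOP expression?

Round 0: 0010✓ 0011✓ 0100✓ 0101✓ 0110✓ 0111✓ 1000✓ 1001✓ 1010✓ 1100✓ 1101✓ 1110✓
Round 1: -010✓ -100✓ -101✓ -110✓ 0-10✓ 0-11✓ 001-✓ 01-0✓ 01-1✓ 010-✓ 011-✓ 1-00✓ 1-01✓ 1-10✓ 10-0✓ 100-✓ 11-0✓ 110-✓
Round 2: --10 -1-0 -10- 0-1- 01-- 1--0 1-0-
PIs = {--10, -1-0, -10-, 0-1-, 01--, 1--0, 1-0-}
Coverage chart:
  m2: --10,0-1-
  m3: 0-1- ←essential
  m4: -1-0,-10-,01--
  m5: -10-,01--
  m6: --10,-1-0,0-1-,01--
  m7: 0-1-,01--
  m8: 1--0,1-0-
  m9: 1-0- ←essential
  m10: --10,1--0
  m12: -1-0,-10-,1--0,1-0-
  m13: -10-,1-0-
  m14: --10,-1-0,1--0
Essential: 0-1-, 1-0-
Petrick residual → --10, -10-
Min cover (4 terms): cd' + bc' + a'c + ac'

4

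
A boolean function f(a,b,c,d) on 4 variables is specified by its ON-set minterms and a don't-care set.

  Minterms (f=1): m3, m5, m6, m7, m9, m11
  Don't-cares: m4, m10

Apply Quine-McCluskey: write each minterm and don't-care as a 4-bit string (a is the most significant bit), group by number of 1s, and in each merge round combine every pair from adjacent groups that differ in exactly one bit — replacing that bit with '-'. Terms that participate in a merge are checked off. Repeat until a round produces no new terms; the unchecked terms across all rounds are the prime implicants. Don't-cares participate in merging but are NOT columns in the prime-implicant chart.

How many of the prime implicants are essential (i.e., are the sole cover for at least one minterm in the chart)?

2

Round 0: 0011✓ 0100✓ 0101✓ 0110✓ 0111✓ 1001✓ 1010✓ 1011✓
Round 1: -011 0-11 01-0✓ 01-1✓ 010-✓ 011-✓ 10-1 101-
Round 2: 01--
PIs = {-011, 0-11, 01--, 10-1, 101-}
Coverage chart:
  m3: -011,0-11
  m5: 01-- ←essential
  m6: 01-- ←essential
  m7: 0-11,01--
  m9: 10-1 ←essential
  m11: -011,10-1,101-
Essential: 01--, 10-1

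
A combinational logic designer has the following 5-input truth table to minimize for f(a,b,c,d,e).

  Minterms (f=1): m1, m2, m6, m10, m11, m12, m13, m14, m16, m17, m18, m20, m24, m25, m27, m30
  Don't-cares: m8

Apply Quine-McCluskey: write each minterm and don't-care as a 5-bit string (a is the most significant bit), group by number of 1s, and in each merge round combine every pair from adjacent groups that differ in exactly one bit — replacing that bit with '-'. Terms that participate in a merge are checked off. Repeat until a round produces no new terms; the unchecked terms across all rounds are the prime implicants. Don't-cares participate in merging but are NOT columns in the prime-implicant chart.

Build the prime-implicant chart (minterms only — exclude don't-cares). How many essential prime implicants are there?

Round 0: 00001✓ 00010✓ 00110✓ 01000✓ 01010✓ 01011✓ 01100✓ 01101✓ 01110✓ 10000✓ 10001✓ 10010✓ 10100✓ 11000✓ 11001✓ 11011✓ 11110✓
Round 1: -0001 -0010 -1000 -1011 -1110 0-010✓ 0-110✓ 00-10✓ 01-00✓ 01-10✓ 010-0✓ 0101- 011-0✓ 0110- 1-000✓ 1-001✓ 10-00 100-0 1000-✓ 110-1 1100-✓
Round 2: 0--10 01--0 1-00-
PIs = {-0001, -0010, -1000, -1011, -1110, 0--10, 01--0, 0101-, 0110-, 1-00-, 10-00, 100-0, 110-1}
Coverage chart:
  m1: -0001 ←essential
  m2: -0010,0--10
  m6: 0--10 ←essential
  m10: 0--10,01--0,0101-
  m11: -1011,0101-
  m12: 01--0,0110-
  m13: 0110- ←essential
  m14: -1110,0--10,01--0
  m16: 1-00-,10-00,100-0
  m17: -0001,1-00-
  m18: -0010,100-0
  m20: 10-00 ←essential
  m24: -1000,1-00-
  m25: 1-00-,110-1
  m27: -1011,110-1
  m30: -1110 ←essential
Essential: -0001, -1110, 0--10, 0110-, 10-00

5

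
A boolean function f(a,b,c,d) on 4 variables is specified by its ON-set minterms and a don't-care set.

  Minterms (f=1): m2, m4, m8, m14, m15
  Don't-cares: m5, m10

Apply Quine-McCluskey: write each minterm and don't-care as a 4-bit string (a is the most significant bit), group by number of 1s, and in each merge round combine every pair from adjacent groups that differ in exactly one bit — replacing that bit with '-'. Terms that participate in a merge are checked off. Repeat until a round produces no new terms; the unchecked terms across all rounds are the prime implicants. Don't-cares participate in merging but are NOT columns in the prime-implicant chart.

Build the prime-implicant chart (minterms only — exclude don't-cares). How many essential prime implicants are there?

4

Round 0: 0010✓ 0100✓ 0101✓ 1000✓ 1010✓ 1110✓ 1111✓
Round 1: -010 010- 1-10 10-0 111-
PIs = {-010, 010-, 1-10, 10-0, 111-}
Coverage chart:
  m2: -010 ←essential
  m4: 010- ←essential
  m8: 10-0 ←essential
  m14: 1-10,111-
  m15: 111- ←essential
Essential: -010, 010-, 10-0, 111-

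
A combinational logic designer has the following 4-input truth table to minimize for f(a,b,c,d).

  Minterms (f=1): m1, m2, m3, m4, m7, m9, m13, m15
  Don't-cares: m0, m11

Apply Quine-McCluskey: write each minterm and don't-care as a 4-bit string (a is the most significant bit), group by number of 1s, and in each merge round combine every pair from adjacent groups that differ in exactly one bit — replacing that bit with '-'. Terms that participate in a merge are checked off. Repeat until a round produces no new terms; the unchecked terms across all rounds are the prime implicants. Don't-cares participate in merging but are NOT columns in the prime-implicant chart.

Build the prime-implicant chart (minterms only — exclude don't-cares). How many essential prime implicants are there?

Round 0: 0000✓ 0001✓ 0010✓ 0011✓ 0100✓ 0111✓ 1001✓ 1011✓ 1101✓ 1111✓
Round 1: -001✓ -011✓ -111✓ 0-00 0-11✓ 00-0✓ 00-1✓ 000-✓ 001-✓ 1-01✓ 1-11✓ 10-1✓ 11-1✓
Round 2: --11 -0-1 00-- 1--1
PIs = {--11, -0-1, 0-00, 00--, 1--1}
Coverage chart:
  m1: -0-1,00--
  m2: 00-- ←essential
  m3: --11,-0-1,00--
  m4: 0-00 ←essential
  m7: --11 ←essential
  m9: -0-1,1--1
  m13: 1--1 ←essential
  m15: --11,1--1
Essential: --11, 0-00, 00--, 1--1

4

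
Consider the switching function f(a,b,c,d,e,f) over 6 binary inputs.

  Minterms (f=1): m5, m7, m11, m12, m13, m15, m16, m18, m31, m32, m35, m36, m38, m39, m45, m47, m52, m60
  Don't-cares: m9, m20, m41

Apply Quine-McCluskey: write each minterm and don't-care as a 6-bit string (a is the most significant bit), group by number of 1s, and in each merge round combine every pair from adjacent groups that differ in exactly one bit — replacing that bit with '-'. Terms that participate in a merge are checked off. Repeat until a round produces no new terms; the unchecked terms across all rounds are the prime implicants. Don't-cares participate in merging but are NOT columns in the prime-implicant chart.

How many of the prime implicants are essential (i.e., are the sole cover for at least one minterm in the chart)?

8

Round 0: 000101✓ 000111✓ 001001✓ 001011✓ 001100✓ 001101✓ 001111✓ 010000✓ 010010✓ 010100✓ 011111✓ 100000✓ 100011✓ 100100✓ 100110✓ 100111✓ 101001✓ 101101✓ 101111✓ 110100✓ 111100✓
Round 1: -00111✓ -01001✓ -01101✓ -01111✓ -10100 0-1111 00-101✓ 00-111✓ 0001-1✓ 001-01✓ 001-11✓ 0010-1✓ 0011-1✓ 00110- 010-00 0100-0 1-0100 10-111✓ 100-00 100-11 1001-0 10011- 101-01✓ 1011-1✓ 11-100
Round 2: -0-111 -01-01 -011-1 00-1-1 001--1
PIs = {-0-111, -01-01, -011-1, -10100, 0-1111, 00-1-1, 001--1, 00110-, 010-00, 0100-0, 1-0100, 100-00, 100-11, 1001-0, 10011-, 11-100}
Coverage chart:
  m5: 00-1-1 ←essential
  m7: -0-111,00-1-1
  m11: 001--1 ←essential
  m12: 00110- ←essential
  m13: -01-01,-011-1,00-1-1,001--1,00110-
  m15: -0-111,-011-1,0-1111,00-1-1,001--1
  m16: 010-00,0100-0
  m18: 0100-0 ←essential
  m31: 0-1111 ←essential
  m32: 100-00 ←essential
  m35: 100-11 ←essential
  m36: 1-0100,100-00,1001-0
  m38: 1001-0,10011-
  m39: -0-111,100-11,10011-
  m45: -01-01,-011-1
  m47: -0-111,-011-1
  m52: -10100,1-0100,11-100
  m60: 11-100 ←essential
Essential: 0-1111, 00-1-1, 001--1, 00110-, 0100-0, 100-00, 100-11, 11-100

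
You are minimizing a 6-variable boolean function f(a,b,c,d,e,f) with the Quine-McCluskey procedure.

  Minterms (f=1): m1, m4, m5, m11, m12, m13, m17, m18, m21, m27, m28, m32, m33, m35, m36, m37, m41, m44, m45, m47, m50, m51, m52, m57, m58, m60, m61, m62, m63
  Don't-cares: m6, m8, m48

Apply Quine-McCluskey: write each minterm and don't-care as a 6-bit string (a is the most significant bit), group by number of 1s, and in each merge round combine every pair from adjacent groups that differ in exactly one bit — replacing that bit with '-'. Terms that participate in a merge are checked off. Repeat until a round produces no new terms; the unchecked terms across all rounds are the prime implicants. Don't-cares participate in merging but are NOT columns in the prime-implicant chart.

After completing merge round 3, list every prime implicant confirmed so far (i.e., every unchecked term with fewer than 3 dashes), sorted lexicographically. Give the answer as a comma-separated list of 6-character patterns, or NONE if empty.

[col 0] 000001*, 000100*, 000101*, 000110*, 001000*, 001011*, 001100*, 001101*, 010001*, 010010*, 010101*, 011011*, 011100*, 100000*, 100001*, 100011*, 100100*, 100101*, 101001*, 101100*, 101101*, 101111*, 110000*, 110010*, 110011*, 110100*, 111001*, 111010*, 111100*, 111101*, 111110*, 111111*
[col 1] -00001*, -00100*, -00101*, -01100*, -01101*, -10010, -11100*, 0-0001*, 0-0101*, 0-1011, 0-1100*, 00-100*, 00-101*, 000-01*, 0001-0, 00010-*, 001-00, 00110-*, 010-01*, 1-0000*, 1-0011, 1-0100*, 1-1001*, 1-1100*, 1-1101*, 1-1111*, 10-001*, 10-100*, 10-101*, 100-00*, 100-01*, 1000-1, 10000-*, 10010-*, 101-01*, 1011-1*, 10110-*, 11-010, 11-100*, 110-00*, 1100-0, 11001-, 111-01*, 111-10, 1111-0*, 1111-1*, 11110-*, 11111-*
[col 2] --1100, -0-100*, -0-101*, -00-01, -0010-*, -0110-*, 0-0-01, 00-10-*, 1--100, 1-0-00, 1-1-01, 1-11-1, 1-110-, 10--01, 10-10-*, 100-0-, 1111--
[col 3] -0-10-
Prime implicants: --1100, -0-10-, -00-01, -10010, 0-0-01, 0-1011, 0001-0, 001-00, 1--100, 1-0-00, 1-0011, 1-1-01, 1-11-1, 1-110-, 10--01, 100-0-, 1000-1, 11-010, 1100-0, 11001-, 111-10, 1111--

--1100, -00-01, -10010, 0-0-01, 0-1011, 0001-0, 001-00, 1--100, 1-0-00, 1-0011, 1-1-01, 1-11-1, 1-110-, 10--01, 100-0-, 1000-1, 11-010, 1100-0, 11001-, 111-10, 1111--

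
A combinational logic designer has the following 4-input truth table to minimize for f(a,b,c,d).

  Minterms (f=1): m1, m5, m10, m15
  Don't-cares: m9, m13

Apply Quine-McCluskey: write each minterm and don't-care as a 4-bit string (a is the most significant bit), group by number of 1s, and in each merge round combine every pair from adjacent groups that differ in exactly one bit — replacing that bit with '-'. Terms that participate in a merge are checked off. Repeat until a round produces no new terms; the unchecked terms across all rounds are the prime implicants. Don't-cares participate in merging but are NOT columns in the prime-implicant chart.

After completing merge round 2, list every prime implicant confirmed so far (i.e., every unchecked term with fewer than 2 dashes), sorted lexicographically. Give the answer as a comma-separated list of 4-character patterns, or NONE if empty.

1010, 11-1

size-2^0 implicants → 0001(✓)  0101(✓)  1001(✓)  1010  1101(✓)  1111(✓)
size-2^1 implicants → -001(✓)  -101(✓)  0-01(✓)  1-01(✓)  11-1
size-2^2 implicants → --01
Unchecked terms (primes): --01, 1010, 11-1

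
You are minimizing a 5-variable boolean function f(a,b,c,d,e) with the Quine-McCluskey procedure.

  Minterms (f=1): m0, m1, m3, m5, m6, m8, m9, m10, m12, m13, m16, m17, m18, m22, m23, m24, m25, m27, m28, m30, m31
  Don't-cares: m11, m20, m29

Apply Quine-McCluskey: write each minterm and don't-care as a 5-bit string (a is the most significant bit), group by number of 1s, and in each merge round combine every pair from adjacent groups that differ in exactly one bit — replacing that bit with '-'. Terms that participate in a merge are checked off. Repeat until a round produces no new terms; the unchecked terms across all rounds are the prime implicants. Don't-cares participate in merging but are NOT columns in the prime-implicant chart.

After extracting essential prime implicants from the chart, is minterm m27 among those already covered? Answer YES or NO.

NO

Round 0: 00000✓ 00001✓ 00011✓ 00101✓ 00110✓ 01000✓ 01001✓ 01010✓ 01011✓ 01100✓ 01101✓ 10000✓ 10001✓ 10010✓ 10100✓ 10110✓ 10111✓ 11000✓ 11001✓ 11011✓ 11100✓ 11101✓ 11110✓ 11111✓
Round 1: -0000✓ -0001✓ -0110 -1000✓ -1001✓ -1011✓ -1100✓ -1101✓ 0-000✓ 0-001✓ 0-011✓ 0-101✓ 00-01✓ 000-1✓ 0000-✓ 01-00✓ 01-01✓ 010-0✓ 010-1✓ 0100-✓ 0101-✓ 0110-✓ 1-000✓ 1-001✓ 1-100✓ 1-110✓ 1-111✓ 10-00✓ 10-10✓ 100-0✓ 1000-✓ 101-0✓ 1011-✓ 11-00✓ 11-01✓ 11-11✓ 110-1✓ 1100-✓ 111-0✓ 111-1✓ 1110-✓ 1111-✓
Round 2: --000✓ --001✓ -000-✓ -1-00✓ -1-01✓ -10-1 -100-✓ -110-✓ 0--01 0-0-1 0-00-✓ 01-0-✓ 010-- 1--00 1-00-✓ 1-1-0 1-11- 10--0 11--1 11-0-✓ 111--
Round 3: --00- -1-0-
PIs = {--00-, -0110, -1-0-, -10-1, 0--01, 0-0-1, 010--, 1--00, 1-1-0, 1-11-, 10--0, 11--1, 111--}
Coverage chart:
  m0: --00- ←essential
  m1: --00-,0--01,0-0-1
  m3: 0-0-1 ←essential
  m5: 0--01 ←essential
  m6: -0110 ←essential
  m8: --00-,-1-0-,010--
  m9: --00-,-1-0-,-10-1,0--01,0-0-1,010--
  m10: 010-- ←essential
  m12: -1-0- ←essential
  m13: -1-0-,0--01
  m16: --00-,1--00,10--0
  m17: --00- ←essential
  m18: 10--0 ←essential
  m22: -0110,1-1-0,1-11-,10--0
  m23: 1-11- ←essential
  m24: --00-,-1-0-,1--00
  m25: --00-,-1-0-,-10-1,11--1
  m27: -10-1,11--1
  m28: -1-0-,1--00,1-1-0,111--
  m30: 1-1-0,1-11-,111--
  m31: 1-11-,11--1,111--
Essential: --00-, -0110, -1-0-, 0--01, 0-0-1, 010--, 1-11-, 10--0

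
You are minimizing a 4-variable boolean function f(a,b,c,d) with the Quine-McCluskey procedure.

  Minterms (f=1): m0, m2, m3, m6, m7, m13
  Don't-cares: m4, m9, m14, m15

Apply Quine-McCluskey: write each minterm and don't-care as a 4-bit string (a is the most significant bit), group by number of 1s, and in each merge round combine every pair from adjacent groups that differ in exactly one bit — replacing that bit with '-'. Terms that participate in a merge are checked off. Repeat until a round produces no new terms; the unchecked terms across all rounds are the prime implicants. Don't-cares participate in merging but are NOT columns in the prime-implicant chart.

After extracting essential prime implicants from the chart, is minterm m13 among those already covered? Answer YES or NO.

NO

[col 0] 0000*, 0010*, 0011*, 0100*, 0110*, 0111*, 1001*, 1101*, 1110*, 1111*
[col 1] -110*, -111*, 0-00*, 0-10*, 0-11*, 00-0*, 001-*, 01-0*, 011-*, 1-01, 11-1, 111-*
[col 2] -11-, 0--0, 0-1-
Prime implicants: -11-, 0--0, 0-1-, 1-01, 11-1
PI chart (minterm → PIs covering it):
  0 | 0--0  (sole → essential)
  2 | 0--0,0-1-
  3 | 0-1-  (sole → essential)
  6 | -11-,0--0,0-1-
  7 | -11-,0-1-
  13 | 1-01,11-1
Essential prime implicants: 0--0, 0-1-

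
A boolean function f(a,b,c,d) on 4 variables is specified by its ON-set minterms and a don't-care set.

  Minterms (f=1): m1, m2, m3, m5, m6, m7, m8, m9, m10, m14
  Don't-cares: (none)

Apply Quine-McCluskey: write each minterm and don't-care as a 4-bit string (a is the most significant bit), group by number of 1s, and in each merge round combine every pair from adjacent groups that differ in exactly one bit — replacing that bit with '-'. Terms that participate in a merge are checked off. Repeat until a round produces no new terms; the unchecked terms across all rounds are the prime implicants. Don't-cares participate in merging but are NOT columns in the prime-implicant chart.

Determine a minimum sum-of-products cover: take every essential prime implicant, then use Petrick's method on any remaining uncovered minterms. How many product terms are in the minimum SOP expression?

3

Round 0: 0001✓ 0010✓ 0011✓ 0101✓ 0110✓ 0111✓ 1000✓ 1001✓ 1010✓ 1110✓
Round 1: -001 -010✓ -110✓ 0-01✓ 0-10✓ 0-11✓ 00-1✓ 001-✓ 01-1✓ 011-✓ 1-10✓ 10-0 100-
Round 2: --10 0--1 0-1-
PIs = {--10, -001, 0--1, 0-1-, 10-0, 100-}
Coverage chart:
  m1: -001,0--1
  m2: --10,0-1-
  m3: 0--1,0-1-
  m5: 0--1 ←essential
  m6: --10,0-1-
  m7: 0--1,0-1-
  m8: 10-0,100-
  m9: -001,100-
  m10: --10,10-0
  m14: --10 ←essential
Essential: --10, 0--1
Petrick residual → 100-
Min cover (3 terms): cd' + a'd + ab'c'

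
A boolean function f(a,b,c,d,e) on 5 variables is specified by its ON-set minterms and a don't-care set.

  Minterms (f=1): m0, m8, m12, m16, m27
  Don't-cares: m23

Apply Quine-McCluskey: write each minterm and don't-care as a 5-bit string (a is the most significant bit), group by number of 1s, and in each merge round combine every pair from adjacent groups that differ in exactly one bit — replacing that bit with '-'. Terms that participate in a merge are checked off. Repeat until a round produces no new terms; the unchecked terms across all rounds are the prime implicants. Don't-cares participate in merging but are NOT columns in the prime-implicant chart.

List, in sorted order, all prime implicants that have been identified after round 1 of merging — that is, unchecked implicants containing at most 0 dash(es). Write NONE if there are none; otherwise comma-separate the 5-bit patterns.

Round 0: 00000✓ 01000✓ 01100✓ 10000✓ 10111 11011
Round 1: -0000 0-000 01-00
PIs = {-0000, 0-000, 01-00, 10111, 11011}

10111, 11011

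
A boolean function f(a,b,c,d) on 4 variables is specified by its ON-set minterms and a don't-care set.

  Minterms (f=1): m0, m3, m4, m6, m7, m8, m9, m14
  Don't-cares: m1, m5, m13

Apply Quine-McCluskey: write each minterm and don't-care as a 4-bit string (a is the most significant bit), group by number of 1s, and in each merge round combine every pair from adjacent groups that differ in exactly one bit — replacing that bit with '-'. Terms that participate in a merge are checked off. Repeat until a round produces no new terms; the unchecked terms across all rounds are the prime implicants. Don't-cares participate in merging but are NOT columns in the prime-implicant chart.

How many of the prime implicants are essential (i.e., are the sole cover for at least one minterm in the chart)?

size-2^0 implicants → 0000(✓)  0001(✓)  0011(✓)  0100(✓)  0101(✓)  0110(✓)  0111(✓)  1000(✓)  1001(✓)  1101(✓)  1110(✓)
size-2^1 implicants → -000(✓)  -001(✓)  -101(✓)  -110  0-00(✓)  0-01(✓)  0-11(✓)  00-1(✓)  000-(✓)  01-0(✓)  01-1(✓)  010-(✓)  011-(✓)  1-01(✓)  100-(✓)
size-2^2 implicants → --01  -00-  0--1  0-0-  01--
Unchecked terms (primes): --01, -00-, -110, 0--1, 0-0-, 01--
Minterm coverage:
  m0 ⊆ -00-,0-0-
  m3 ⊆ 0--1 [E]
  m4 ⊆ 0-0-,01--
  m6 ⊆ -110,01--
  m7 ⊆ 0--1,01--
  m8 ⊆ -00- [E]
  m9 ⊆ --01,-00-
  m14 ⊆ -110 [E]
E = {-00-, -110, 0--1}

3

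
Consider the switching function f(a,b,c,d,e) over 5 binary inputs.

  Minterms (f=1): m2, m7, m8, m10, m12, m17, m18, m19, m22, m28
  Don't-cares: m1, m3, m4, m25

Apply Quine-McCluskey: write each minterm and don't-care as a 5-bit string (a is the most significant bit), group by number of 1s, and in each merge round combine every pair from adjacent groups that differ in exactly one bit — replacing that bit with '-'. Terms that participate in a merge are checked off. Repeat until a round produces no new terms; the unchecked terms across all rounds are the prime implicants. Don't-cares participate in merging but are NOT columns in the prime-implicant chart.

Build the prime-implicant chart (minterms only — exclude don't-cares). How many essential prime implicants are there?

size-2^0 implicants → 00001(✓)  00010(✓)  00011(✓)  00100(✓)  00111(✓)  01000(✓)  01010(✓)  01100(✓)  10001(✓)  10010(✓)  10011(✓)  10110(✓)  11001(✓)  11100(✓)
size-2^1 implicants → -0001(✓)  -0010(✓)  -0011(✓)  -1100  0-010  0-100  00-11  000-1(✓)  0001-(✓)  01-00  010-0  1-001  10-10  100-1(✓)  1001-(✓)
size-2^2 implicants → -00-1  -001-
Unchecked terms (primes): -00-1, -001-, -1100, 0-010, 0-100, 00-11, 01-00, 010-0, 1-001, 10-10
Minterm coverage:
  m2 ⊆ -001-,0-010
  m7 ⊆ 00-11 [E]
  m8 ⊆ 01-00,010-0
  m10 ⊆ 0-010,010-0
  m12 ⊆ -1100,0-100,01-00
  m17 ⊆ -00-1,1-001
  m18 ⊆ -001-,10-10
  m19 ⊆ -00-1,-001-
  m22 ⊆ 10-10 [E]
  m28 ⊆ -1100 [E]
E = {-1100, 00-11, 10-10}

3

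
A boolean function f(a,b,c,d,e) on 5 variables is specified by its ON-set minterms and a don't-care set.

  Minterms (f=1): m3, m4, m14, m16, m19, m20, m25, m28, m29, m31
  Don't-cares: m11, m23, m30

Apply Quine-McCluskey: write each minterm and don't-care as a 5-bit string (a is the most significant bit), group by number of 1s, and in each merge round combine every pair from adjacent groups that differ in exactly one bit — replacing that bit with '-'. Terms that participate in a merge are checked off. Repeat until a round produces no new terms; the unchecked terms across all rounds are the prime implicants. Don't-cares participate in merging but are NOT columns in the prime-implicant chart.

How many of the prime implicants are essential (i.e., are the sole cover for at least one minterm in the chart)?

size-2^0 implicants → 00011(✓)  00100(✓)  01011(✓)  01110(✓)  10000(✓)  10011(✓)  10100(✓)  10111(✓)  11001(✓)  11100(✓)  11101(✓)  11110(✓)  11111(✓)
size-2^1 implicants → -0011  -0100  -1110  0-011  1-100  1-111  10-00  10-11  11-01  111-0(✓)  111-1(✓)  1110-(✓)  1111-(✓)
size-2^2 implicants → 111--
Unchecked terms (primes): -0011, -0100, -1110, 0-011, 1-100, 1-111, 10-00, 10-11, 11-01, 111--
Minterm coverage:
  m3 ⊆ -0011,0-011
  m4 ⊆ -0100 [E]
  m14 ⊆ -1110 [E]
  m16 ⊆ 10-00 [E]
  m19 ⊆ -0011,10-11
  m20 ⊆ -0100,1-100,10-00
  m25 ⊆ 11-01 [E]
  m28 ⊆ 1-100,111--
  m29 ⊆ 11-01,111--
  m31 ⊆ 1-111,111--
E = {-0100, -1110, 10-00, 11-01}

4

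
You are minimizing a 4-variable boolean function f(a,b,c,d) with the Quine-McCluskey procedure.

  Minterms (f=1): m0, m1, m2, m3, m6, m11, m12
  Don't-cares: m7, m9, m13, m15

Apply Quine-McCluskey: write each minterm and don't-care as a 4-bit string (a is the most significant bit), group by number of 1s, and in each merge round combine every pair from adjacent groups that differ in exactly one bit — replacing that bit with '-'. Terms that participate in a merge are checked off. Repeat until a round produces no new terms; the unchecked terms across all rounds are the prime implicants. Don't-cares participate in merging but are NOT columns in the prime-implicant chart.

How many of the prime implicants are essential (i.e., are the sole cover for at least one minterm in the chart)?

3

[col 0] 0000*, 0001*, 0010*, 0011*, 0110*, 0111*, 1001*, 1011*, 1100*, 1101*, 1111*
[col 1] -001*, -011*, -111*, 0-10*, 0-11*, 00-0*, 00-1*, 000-*, 001-*, 011-*, 1-01*, 1-11*, 10-1*, 11-1*, 110-
[col 2] --11, -0-1, 0-1-, 00--, 1--1
Prime implicants: --11, -0-1, 0-1-, 00--, 1--1, 110-
PI chart (minterm → PIs covering it):
  0 | 00--  (sole → essential)
  1 | -0-1,00--
  2 | 0-1-,00--
  3 | --11,-0-1,0-1-,00--
  6 | 0-1-  (sole → essential)
  11 | --11,-0-1,1--1
  12 | 110-  (sole → essential)
Essential prime implicants: 0-1-, 00--, 110-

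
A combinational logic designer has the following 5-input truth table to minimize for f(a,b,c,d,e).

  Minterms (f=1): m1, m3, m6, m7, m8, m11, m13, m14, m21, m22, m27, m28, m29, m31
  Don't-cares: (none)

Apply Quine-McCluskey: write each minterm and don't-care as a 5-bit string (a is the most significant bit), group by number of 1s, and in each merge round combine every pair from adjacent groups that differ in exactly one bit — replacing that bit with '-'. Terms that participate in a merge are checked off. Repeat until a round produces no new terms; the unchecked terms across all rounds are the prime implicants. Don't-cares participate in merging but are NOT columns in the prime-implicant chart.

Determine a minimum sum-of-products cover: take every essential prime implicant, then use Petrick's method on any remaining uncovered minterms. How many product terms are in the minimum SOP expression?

Round 0: 00001✓ 00011✓ 00110✓ 00111✓ 01000 01011✓ 01101✓ 01110✓ 10101✓ 10110✓ 11011✓ 11100✓ 11101✓ 11111✓
Round 1: -0110 -1011 -1101 0-011 0-110 00-11 000-1 0011- 1-101 11-11 111-1 1110-
PIs = {-0110, -1011, -1101, 0-011, 0-110, 00-11, 000-1, 0011-, 01000, 1-101, 11-11, 111-1, 1110-}
Coverage chart:
  m1: 000-1 ←essential
  m3: 0-011,00-11,000-1
  m6: -0110,0-110,0011-
  m7: 00-11,0011-
  m8: 01000 ←essential
  m11: -1011,0-011
  m13: -1101 ←essential
  m14: 0-110 ←essential
  m21: 1-101 ←essential
  m22: -0110 ←essential
  m27: -1011,11-11
  m28: 1110- ←essential
  m29: -1101,1-101,111-1,1110-
  m31: 11-11,111-1
Essential: -0110, -1101, 0-110, 000-1, 01000, 1-101, 1110-
Petrick residual → -1011, 00-11, 11-11
Min cover (10 terms): b'cde' + bc'de + bcd'e + a'cde' + a'b'de + a'b'c'e + a'bc'd'e' + acd'e + abde + abcd'

10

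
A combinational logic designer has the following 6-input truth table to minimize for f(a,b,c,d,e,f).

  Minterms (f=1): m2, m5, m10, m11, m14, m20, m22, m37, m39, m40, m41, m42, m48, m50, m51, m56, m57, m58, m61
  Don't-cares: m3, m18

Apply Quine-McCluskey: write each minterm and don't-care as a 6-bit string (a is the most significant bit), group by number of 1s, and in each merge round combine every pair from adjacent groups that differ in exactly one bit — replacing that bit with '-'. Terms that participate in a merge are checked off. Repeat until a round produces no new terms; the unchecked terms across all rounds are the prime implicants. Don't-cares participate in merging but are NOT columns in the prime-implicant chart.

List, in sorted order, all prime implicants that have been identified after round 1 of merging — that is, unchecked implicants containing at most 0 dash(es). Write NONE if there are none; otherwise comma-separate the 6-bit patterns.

Round 0: 000010✓ 000011✓ 000101✓ 001010✓ 001011✓ 001110✓ 010010✓ 010100✓ 010110✓ 100101✓ 100111✓ 101000✓ 101001✓ 101010✓ 110000✓ 110010✓ 110011✓ 111000✓ 111001✓ 111010✓ 111101✓
Round 1: -00101 -01010 -10010 0-0010 00-010✓ 00-011✓ 00001-✓ 001-10 00101-✓ 010-10 0101-0 1-1000✓ 1-1001✓ 1-1010✓ 1001-1 1010-0✓ 10100-✓ 11-000✓ 11-010✓ 1100-0✓ 11001- 111-01 1110-0✓ 11100-✓
Round 2: 00-01- 1-10-0 1-100- 11-0-0
PIs = {-00101, -01010, -10010, 0-0010, 00-01-, 001-10, 010-10, 0101-0, 1-10-0, 1-100-, 1001-1, 11-0-0, 11001-, 111-01}

NONE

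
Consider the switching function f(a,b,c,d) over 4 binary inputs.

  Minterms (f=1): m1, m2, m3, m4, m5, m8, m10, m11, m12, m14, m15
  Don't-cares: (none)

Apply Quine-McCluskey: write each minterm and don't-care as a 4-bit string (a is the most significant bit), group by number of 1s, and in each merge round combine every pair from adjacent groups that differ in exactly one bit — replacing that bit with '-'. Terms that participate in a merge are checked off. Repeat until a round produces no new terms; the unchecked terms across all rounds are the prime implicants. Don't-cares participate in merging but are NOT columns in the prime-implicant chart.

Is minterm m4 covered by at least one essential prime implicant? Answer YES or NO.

size-2^0 implicants → 0001(✓)  0010(✓)  0011(✓)  0100(✓)  0101(✓)  1000(✓)  1010(✓)  1011(✓)  1100(✓)  1110(✓)  1111(✓)
size-2^1 implicants → -010(✓)  -011(✓)  -100  0-01  00-1  001-(✓)  010-  1-00(✓)  1-10(✓)  1-11(✓)  10-0(✓)  101-(✓)  11-0(✓)  111-(✓)
size-2^2 implicants → -01-  1--0  1-1-
Unchecked terms (primes): -01-, -100, 0-01, 00-1, 010-, 1--0, 1-1-
Minterm coverage:
  m1 ⊆ 0-01,00-1
  m2 ⊆ -01- [E]
  m3 ⊆ -01-,00-1
  m4 ⊆ -100,010-
  m5 ⊆ 0-01,010-
  m8 ⊆ 1--0 [E]
  m10 ⊆ -01-,1--0,1-1-
  m11 ⊆ -01-,1-1-
  m12 ⊆ -100,1--0
  m14 ⊆ 1--0,1-1-
  m15 ⊆ 1-1- [E]
E = {-01-, 1--0, 1-1-}

NO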